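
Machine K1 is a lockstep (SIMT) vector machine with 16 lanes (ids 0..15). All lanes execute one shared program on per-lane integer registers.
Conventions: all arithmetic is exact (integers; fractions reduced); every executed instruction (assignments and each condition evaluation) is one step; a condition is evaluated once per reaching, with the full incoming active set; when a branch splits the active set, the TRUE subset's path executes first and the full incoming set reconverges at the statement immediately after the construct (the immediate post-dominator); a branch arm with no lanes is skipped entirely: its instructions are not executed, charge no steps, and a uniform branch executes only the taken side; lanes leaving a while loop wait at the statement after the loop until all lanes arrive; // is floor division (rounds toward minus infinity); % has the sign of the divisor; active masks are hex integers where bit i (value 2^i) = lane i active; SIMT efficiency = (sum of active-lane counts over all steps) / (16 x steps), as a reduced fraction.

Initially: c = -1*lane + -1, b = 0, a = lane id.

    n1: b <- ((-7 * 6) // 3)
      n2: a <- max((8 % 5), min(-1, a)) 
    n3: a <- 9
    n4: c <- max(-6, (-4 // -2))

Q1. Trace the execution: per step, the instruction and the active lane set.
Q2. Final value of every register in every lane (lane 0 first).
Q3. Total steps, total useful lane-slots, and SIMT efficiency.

step 0: b <- ((-7 * 6) // 3)         0xffff
step 1: a <- max((8 % 5), min(-1, a)) 0xffff
step 2: a <- 9                       0xffff
step 3: c <- max(-6, (-4 // -2))     0xffff

Answer: 4 steps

c: 2,2,2,2,2,2,2,2,2,2,2,2,2,2,2,2
b: -14,-14,-14,-14,-14,-14,-14,-14,-14,-14,-14,-14,-14,-14,-14,-14
a: 9,9,9,9,9,9,9,9,9,9,9,9,9,9,9,9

steps = 4; useful = 64; efficiency = 64/64 = 1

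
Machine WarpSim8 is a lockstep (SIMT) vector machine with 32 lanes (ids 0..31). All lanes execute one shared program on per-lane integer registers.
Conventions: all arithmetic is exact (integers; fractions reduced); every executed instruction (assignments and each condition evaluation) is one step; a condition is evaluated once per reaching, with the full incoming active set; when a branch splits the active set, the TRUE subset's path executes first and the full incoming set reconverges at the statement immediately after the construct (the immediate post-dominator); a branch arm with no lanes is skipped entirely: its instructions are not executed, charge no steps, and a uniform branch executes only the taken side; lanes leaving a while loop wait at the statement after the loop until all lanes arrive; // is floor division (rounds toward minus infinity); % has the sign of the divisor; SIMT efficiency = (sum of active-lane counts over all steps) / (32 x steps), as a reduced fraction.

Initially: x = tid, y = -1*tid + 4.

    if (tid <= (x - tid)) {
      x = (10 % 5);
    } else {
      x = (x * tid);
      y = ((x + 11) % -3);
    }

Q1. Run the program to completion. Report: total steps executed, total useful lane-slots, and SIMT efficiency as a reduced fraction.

Answer: 4 steps, 95 useful, 95/128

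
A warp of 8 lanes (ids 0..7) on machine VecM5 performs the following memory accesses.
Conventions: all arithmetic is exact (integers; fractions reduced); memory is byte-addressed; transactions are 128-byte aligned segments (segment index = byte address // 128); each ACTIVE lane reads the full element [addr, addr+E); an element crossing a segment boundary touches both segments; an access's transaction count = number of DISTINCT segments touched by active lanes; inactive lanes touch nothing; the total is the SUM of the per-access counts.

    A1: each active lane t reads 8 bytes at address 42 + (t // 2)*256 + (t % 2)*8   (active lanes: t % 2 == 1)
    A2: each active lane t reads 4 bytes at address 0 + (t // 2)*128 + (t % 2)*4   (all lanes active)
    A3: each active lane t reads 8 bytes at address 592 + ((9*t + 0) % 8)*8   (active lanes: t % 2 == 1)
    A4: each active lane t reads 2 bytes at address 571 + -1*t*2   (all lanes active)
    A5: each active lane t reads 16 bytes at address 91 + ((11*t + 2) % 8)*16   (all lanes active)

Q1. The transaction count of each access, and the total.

A1: 4 transactions
A2: 4 transactions
A3: 2 transactions
A4: 1 transaction
A5: 2 transactions

Answer: 4,4,2,1,2; total 13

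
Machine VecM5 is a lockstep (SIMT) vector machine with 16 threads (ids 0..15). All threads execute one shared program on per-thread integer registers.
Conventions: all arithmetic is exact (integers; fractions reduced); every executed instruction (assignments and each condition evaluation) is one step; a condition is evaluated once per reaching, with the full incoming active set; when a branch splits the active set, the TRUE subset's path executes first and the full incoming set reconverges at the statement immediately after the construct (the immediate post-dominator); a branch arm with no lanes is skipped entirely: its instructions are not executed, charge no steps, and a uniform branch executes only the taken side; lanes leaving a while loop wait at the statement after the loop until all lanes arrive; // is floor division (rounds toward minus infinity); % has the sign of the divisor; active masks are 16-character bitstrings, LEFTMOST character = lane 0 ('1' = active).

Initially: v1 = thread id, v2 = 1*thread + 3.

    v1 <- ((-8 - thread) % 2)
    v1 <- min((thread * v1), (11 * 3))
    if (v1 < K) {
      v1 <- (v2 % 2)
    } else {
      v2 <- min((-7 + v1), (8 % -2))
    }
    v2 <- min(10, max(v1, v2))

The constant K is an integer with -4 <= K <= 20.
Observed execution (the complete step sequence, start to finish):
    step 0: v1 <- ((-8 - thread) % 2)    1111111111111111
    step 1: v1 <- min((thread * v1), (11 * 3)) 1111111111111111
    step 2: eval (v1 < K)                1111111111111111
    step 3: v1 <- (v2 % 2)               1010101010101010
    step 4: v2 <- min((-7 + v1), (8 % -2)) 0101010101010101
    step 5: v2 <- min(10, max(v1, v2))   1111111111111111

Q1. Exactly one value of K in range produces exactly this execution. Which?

Answer: K = 1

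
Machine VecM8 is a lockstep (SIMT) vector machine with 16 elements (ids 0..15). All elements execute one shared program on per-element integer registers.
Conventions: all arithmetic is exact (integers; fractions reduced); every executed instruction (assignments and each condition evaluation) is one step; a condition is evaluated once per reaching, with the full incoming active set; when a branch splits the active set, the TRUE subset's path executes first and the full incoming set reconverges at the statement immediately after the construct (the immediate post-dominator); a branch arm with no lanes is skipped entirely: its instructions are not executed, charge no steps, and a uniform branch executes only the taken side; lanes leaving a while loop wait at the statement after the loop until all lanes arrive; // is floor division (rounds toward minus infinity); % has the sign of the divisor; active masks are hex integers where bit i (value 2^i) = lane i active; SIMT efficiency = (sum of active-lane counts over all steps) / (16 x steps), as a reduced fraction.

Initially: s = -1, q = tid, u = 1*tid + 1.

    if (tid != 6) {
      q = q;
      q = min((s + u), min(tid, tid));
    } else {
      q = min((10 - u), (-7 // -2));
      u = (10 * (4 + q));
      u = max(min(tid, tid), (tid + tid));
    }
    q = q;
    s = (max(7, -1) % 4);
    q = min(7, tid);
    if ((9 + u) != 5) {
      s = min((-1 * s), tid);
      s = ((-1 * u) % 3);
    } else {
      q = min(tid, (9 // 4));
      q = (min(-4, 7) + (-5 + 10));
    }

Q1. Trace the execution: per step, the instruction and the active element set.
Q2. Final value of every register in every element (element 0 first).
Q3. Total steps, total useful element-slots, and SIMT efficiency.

step 0: eval (tid != 6)              0xffff
step 1: q <- q                       0xffbf
step 2: q <- min((s + u), min(tid, tid)) 0xffbf
step 3: q <- min((10 - u), (-7 // -2)) 0x0040
step 4: u <- (10 * (4 + q))          0x0040
step 5: u <- max(min(tid, tid), (tid + tid)) 0x0040
step 6: q <- q                       0xffff
step 7: s <- (max(7, -1) % 4)        0xffff
step 8: q <- min(7, tid)             0xffff
step 9: eval ((9 + u) != 5)          0xffff
step 10: s <- min((-1 * s), tid)      0xffff
step 11: s <- ((-1 * u) % 3)          0xffff

Answer: 12 steps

s: 2,1,0,2,1,0,0,1,0,2,1,0,2,1,0,2
q: 0,1,2,3,4,5,6,7,7,7,7,7,7,7,7,7
u: 1,2,3,4,5,6,12,8,9,10,11,12,13,14,15,16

steps = 12; useful = 145; efficiency = 145/192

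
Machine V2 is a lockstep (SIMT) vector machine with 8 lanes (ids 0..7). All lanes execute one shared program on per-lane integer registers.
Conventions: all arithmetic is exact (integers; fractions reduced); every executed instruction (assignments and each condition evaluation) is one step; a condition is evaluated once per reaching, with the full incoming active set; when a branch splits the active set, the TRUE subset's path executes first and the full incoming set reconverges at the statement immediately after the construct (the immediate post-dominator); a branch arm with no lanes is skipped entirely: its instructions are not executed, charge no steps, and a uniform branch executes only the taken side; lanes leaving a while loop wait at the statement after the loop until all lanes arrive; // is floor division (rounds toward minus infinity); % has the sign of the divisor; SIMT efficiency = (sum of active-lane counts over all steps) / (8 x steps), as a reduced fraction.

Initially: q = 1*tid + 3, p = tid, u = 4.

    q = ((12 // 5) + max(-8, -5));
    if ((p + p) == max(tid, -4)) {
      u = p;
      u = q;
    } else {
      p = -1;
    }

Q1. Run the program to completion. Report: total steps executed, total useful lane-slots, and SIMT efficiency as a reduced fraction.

Answer: 5 steps, 25 useful, 5/8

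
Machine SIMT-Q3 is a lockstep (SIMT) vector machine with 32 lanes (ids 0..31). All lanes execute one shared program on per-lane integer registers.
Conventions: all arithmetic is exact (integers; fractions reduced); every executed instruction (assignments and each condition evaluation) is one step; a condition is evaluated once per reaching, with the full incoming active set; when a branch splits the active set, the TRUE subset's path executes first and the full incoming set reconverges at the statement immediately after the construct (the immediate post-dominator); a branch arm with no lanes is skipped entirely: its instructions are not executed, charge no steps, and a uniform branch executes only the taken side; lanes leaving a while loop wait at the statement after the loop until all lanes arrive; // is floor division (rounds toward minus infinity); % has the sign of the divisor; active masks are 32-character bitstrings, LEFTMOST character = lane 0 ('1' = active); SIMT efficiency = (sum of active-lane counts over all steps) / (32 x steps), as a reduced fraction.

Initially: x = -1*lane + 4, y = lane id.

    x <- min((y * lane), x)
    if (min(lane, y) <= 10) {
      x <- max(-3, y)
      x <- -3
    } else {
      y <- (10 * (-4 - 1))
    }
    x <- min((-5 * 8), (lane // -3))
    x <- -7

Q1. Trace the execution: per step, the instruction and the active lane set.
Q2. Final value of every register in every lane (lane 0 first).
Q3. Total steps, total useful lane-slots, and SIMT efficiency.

step 0: x <- min((y * lane), x)      11111111111111111111111111111111
step 1: eval (min(lane, y) <= 10)    11111111111111111111111111111111
step 2: x <- max(-3, y)              11111111111000000000000000000000
step 3: x <- -3                      11111111111000000000000000000000
step 4: y <- (10 * (-4 - 1))         00000000000111111111111111111111
step 5: x <- min((-5 * 8), (lane // -3)) 11111111111111111111111111111111
step 6: x <- -7                      11111111111111111111111111111111

Answer: 7 steps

x: -7,-7,-7,-7,-7,-7,-7,-7,-7,-7,-7,-7,-7,-7,-7,-7,-7,-7,-7,-7,-7,-7,-7,-7,-7,-7,-7,-7,-7,-7,-7,-7
y: 0,1,2,3,4,5,6,7,8,9,10,-50,-50,-50,-50,-50,-50,-50,-50,-50,-50,-50,-50,-50,-50,-50,-50,-50,-50,-50,-50,-50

steps = 7; useful = 171; efficiency = 171/224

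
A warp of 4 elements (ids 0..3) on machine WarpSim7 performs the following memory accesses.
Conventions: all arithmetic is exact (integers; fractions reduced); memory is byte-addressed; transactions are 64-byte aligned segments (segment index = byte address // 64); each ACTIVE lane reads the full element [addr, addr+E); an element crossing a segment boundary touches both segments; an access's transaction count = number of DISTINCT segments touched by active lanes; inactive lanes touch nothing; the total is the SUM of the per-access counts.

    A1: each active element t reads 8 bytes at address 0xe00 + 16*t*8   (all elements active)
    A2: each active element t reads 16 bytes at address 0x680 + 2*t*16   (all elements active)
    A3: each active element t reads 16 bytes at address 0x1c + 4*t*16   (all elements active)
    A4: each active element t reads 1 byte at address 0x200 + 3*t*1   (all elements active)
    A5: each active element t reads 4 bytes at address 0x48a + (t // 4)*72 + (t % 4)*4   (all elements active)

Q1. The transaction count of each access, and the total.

A1: 4 transactions
A2: 2 transactions
A3: 4 transactions
A4: 1 transaction
A5: 1 transaction

Answer: 4,2,4,1,1; total 12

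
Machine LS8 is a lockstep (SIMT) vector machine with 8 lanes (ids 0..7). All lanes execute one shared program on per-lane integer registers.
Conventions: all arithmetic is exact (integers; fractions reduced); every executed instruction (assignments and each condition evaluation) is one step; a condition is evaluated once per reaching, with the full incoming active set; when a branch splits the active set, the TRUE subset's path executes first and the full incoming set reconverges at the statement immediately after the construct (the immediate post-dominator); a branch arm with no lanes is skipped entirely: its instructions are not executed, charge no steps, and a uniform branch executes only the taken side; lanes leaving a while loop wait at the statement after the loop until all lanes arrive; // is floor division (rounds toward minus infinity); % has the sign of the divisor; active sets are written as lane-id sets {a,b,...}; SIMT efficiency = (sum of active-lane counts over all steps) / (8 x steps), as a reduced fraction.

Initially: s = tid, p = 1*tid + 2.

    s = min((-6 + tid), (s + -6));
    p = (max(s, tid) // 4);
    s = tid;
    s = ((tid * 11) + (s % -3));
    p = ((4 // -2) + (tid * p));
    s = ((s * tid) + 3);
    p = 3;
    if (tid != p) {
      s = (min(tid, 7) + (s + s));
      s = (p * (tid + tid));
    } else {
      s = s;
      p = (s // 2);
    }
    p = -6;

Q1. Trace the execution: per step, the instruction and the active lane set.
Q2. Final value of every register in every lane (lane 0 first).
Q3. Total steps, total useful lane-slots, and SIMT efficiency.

step 0: s <- min((-6 + tid), (s + -6)) {0,1,2,3,4,5,6,7}
step 1: p <- (max(s, tid) // 4)      {0,1,2,3,4,5,6,7}
step 2: s <- tid                     {0,1,2,3,4,5,6,7}
step 3: s <- ((tid * 11) + (s % -3)) {0,1,2,3,4,5,6,7}
step 4: p <- ((4 // -2) + (tid * p)) {0,1,2,3,4,5,6,7}
step 5: s <- ((s * tid) + 3)         {0,1,2,3,4,5,6,7}
step 6: p <- 3                       {0,1,2,3,4,5,6,7}
step 7: eval (tid != p)              {0,1,2,3,4,5,6,7}
step 8: s <- (min(tid, 7) + (s + s)) {0,1,2,4,5,6,7}
step 9: s <- (p * (tid + tid))       {0,1,2,4,5,6,7}
step 10: s <- s                       {3}
step 11: p <- (s // 2)                {3}
step 12: p <- -6                      {0,1,2,3,4,5,6,7}

Answer: 13 steps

s: 0,6,12,102,24,30,36,42
p: -6,-6,-6,-6,-6,-6,-6,-6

steps = 13; useful = 88; efficiency = 88/104 = 11/13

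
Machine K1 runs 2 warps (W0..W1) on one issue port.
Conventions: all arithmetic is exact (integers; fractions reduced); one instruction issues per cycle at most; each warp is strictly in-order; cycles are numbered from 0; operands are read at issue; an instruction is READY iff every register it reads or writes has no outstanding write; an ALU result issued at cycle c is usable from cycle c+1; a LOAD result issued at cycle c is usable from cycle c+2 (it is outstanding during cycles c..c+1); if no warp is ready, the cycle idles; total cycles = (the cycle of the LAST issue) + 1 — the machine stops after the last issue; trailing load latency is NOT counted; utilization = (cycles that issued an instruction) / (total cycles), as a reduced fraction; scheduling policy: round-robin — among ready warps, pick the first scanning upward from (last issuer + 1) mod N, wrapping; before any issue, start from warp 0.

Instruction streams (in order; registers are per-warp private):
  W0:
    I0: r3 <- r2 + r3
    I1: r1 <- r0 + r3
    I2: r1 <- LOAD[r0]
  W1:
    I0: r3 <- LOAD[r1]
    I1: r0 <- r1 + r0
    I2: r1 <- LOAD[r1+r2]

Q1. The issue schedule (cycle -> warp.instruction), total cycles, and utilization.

cycle 0: W0.I0
cycle 1: W1.I0
cycle 2: W0.I1
cycle 3: W1.I1
cycle 4: W0.I2
cycle 5: W1.I2

Answer: 6 cycles, utilization 1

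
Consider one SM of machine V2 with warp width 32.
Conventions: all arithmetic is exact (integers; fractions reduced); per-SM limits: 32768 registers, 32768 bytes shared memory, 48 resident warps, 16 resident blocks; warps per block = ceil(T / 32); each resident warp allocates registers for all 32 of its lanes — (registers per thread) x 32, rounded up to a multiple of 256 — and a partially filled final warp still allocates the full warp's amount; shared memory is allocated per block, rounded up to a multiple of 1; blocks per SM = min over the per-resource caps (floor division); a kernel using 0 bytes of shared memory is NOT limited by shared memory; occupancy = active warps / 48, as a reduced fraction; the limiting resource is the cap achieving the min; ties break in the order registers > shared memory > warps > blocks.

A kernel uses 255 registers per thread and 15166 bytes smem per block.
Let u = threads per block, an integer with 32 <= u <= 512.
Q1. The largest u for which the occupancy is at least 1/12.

Answer: u = 128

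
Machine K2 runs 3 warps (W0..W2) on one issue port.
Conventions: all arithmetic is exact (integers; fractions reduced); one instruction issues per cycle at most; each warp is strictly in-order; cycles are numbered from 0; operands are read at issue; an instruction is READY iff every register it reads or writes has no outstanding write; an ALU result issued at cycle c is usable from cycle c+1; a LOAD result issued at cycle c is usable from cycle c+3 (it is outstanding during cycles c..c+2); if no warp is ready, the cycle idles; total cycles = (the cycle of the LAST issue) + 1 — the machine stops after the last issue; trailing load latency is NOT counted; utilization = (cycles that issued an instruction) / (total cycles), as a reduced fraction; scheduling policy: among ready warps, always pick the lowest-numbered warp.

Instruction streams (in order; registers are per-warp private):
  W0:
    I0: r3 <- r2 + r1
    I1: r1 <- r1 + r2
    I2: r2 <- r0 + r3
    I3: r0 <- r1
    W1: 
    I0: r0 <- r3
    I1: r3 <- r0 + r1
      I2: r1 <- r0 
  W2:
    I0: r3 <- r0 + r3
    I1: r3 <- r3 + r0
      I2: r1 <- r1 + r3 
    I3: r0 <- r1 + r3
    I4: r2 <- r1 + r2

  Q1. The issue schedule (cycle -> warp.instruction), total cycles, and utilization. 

cycle 0: W0.I0
cycle 1: W0.I1
cycle 2: W0.I2
cycle 3: W0.I3
cycle 4: W1.I0
cycle 5: W1.I1
cycle 6: W1.I2
cycle 7: W2.I0
cycle 8: W2.I1
cycle 9: W2.I2
cycle 10: W2.I3
cycle 11: W2.I4

Answer: 12 cycles, utilization 1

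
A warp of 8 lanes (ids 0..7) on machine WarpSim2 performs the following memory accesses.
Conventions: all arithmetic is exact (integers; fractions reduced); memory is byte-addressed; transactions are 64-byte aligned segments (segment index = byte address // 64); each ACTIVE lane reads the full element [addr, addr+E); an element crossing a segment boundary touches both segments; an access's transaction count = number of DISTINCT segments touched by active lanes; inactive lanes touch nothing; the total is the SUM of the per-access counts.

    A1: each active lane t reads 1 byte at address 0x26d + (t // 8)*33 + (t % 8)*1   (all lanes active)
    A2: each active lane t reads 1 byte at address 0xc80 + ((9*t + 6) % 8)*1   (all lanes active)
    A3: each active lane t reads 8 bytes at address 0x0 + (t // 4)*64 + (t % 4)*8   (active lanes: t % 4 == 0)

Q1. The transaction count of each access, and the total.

A1: 1 transaction
A2: 1 transaction
A3: 2 transactions

Answer: 1,1,2; total 4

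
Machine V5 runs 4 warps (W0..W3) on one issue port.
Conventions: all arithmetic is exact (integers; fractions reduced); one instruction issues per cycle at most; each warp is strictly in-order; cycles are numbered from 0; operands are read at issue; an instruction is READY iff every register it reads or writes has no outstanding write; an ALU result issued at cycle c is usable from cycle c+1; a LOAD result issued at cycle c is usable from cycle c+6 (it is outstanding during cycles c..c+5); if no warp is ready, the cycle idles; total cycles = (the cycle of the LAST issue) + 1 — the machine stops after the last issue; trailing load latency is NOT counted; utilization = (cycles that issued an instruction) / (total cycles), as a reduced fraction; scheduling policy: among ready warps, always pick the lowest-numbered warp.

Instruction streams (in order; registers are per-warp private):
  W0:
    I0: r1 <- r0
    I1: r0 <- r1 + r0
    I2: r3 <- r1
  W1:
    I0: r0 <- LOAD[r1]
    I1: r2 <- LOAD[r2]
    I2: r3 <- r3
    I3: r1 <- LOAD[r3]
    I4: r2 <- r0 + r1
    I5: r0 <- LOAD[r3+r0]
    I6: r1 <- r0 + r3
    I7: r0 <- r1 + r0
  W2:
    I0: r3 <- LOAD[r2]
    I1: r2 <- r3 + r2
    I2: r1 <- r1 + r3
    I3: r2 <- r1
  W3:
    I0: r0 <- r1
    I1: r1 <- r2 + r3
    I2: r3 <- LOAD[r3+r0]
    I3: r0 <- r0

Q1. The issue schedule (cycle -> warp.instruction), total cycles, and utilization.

cycle 0: W0.I0
cycle 1: W0.I1
cycle 2: W0.I2
cycle 3: W1.I0
cycle 4: W1.I1
cycle 5: W1.I2
cycle 6: W1.I3
cycle 7: W2.I0
cycle 8: W3.I0
cycle 9: W3.I1
cycle 10: W3.I2
cycle 11: W3.I3
cycle 12: W1.I4
cycle 13: W1.I5
cycle 14: W2.I1
cycle 15: W2.I2
cycle 16: W2.I3
cycle 17: idle
cycle 18: idle
cycle 19: W1.I6
cycle 20: W1.I7

Answer: 21 cycles, utilization 19/21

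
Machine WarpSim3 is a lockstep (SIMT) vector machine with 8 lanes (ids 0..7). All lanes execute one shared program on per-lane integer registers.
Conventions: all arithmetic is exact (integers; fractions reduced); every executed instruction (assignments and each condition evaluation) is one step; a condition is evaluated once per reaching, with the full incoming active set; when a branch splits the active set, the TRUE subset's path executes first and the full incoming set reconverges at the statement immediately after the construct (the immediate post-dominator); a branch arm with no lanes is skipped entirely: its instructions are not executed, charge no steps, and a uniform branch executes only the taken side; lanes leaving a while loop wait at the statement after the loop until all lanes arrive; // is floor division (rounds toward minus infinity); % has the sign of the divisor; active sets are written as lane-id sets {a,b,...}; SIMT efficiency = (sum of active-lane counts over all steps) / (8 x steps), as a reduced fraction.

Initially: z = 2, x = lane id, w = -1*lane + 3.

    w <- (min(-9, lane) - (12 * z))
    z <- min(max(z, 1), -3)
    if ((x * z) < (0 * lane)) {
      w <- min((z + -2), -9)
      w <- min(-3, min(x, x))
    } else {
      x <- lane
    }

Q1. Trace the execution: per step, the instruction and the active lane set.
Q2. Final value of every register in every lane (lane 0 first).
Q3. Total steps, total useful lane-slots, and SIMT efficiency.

step 0: w <- (min(-9, lane) - (12 * z)) {0,1,2,3,4,5,6,7}
step 1: z <- min(max(z, 1), -3)      {0,1,2,3,4,5,6,7}
step 2: eval ((x * z) < (0 * lane))  {0,1,2,3,4,5,6,7}
step 3: w <- min((z + -2), -9)       {1,2,3,4,5,6,7}
step 4: w <- min(-3, min(x, x))      {1,2,3,4,5,6,7}
step 5: x <- lane                    {0}

Answer: 6 steps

z: -3,-3,-3,-3,-3,-3,-3,-3
x: 0,1,2,3,4,5,6,7
w: -33,-3,-3,-3,-3,-3,-3,-3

steps = 6; useful = 39; efficiency = 39/48 = 13/16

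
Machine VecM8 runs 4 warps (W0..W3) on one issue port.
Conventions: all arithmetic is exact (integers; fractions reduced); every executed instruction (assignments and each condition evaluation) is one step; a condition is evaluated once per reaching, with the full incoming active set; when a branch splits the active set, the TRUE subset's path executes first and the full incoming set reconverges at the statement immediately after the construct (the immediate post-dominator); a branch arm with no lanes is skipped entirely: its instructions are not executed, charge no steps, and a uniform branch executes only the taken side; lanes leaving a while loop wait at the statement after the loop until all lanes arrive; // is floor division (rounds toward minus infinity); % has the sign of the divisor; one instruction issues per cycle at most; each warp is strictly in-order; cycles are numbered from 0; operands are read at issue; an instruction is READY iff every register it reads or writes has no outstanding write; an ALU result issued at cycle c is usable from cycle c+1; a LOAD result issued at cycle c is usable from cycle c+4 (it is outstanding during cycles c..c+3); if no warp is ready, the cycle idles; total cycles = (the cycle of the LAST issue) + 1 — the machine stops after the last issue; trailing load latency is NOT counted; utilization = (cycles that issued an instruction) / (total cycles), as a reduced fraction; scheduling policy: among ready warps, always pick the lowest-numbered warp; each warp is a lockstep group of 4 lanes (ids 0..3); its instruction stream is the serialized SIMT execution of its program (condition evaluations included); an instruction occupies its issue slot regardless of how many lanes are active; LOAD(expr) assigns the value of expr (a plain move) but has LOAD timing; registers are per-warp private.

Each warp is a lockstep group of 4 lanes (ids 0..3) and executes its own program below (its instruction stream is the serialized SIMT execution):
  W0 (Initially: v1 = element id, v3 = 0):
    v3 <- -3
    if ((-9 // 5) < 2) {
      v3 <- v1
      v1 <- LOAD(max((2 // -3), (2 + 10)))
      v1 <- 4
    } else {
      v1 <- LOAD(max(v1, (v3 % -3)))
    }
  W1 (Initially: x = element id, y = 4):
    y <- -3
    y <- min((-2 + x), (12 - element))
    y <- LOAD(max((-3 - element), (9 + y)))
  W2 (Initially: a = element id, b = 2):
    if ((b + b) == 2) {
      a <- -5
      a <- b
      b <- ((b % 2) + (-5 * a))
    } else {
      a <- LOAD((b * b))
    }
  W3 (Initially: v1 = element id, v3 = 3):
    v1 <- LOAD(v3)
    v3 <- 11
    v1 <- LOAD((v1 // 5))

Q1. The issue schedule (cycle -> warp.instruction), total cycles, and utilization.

cycle 0: W0.I0
cycle 1: W0.I1
cycle 2: W0.I2
cycle 3: W0.I3
cycle 4: W1.I0
cycle 5: W1.I1
cycle 6: W1.I2
cycle 7: W0.I4
cycle 8: W2.I0
cycle 9: W2.I1
cycle 10: W3.I0
cycle 11: W3.I1
cycle 12: idle
cycle 13: idle
cycle 14: W3.I2

Answer: 15 cycles, utilization 13/15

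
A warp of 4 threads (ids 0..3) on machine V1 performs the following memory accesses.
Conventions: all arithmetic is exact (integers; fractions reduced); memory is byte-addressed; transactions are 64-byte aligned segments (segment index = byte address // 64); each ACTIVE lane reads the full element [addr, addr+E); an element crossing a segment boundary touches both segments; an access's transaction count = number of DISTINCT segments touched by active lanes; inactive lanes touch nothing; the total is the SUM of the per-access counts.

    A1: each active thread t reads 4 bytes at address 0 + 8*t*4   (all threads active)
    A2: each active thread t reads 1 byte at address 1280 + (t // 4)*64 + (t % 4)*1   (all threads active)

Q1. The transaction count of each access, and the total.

A1: 2 transactions
A2: 1 transaction

Answer: 2,1; total 3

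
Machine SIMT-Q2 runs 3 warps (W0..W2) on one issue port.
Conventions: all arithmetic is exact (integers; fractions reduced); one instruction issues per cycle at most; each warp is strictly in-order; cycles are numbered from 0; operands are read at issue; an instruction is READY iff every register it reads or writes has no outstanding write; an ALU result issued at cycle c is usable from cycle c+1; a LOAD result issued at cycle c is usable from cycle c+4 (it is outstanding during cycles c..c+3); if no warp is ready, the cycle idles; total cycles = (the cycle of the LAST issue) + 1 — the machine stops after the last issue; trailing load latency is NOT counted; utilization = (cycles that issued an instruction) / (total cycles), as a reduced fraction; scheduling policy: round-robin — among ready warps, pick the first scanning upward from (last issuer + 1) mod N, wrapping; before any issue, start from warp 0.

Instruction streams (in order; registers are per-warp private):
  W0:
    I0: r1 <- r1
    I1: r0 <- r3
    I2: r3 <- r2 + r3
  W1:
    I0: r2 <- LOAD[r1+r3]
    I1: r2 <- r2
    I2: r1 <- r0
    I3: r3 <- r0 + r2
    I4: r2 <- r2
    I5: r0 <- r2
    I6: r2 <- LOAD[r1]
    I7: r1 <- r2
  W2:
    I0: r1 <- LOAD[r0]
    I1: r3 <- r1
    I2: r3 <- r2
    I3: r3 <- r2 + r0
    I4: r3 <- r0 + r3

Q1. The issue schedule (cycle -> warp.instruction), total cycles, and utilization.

cycle 0: W0.I0
cycle 1: W1.I0
cycle 2: W2.I0
cycle 3: W0.I1
cycle 4: W0.I2
cycle 5: W1.I1
cycle 6: W2.I1
cycle 7: W1.I2
cycle 8: W2.I2
cycle 9: W1.I3
cycle 10: W2.I3
cycle 11: W1.I4
cycle 12: W2.I4
cycle 13: W1.I5
cycle 14: W1.I6
cycle 15: idle
cycle 16: idle
cycle 17: idle
cycle 18: W1.I7

Answer: 19 cycles, utilization 16/19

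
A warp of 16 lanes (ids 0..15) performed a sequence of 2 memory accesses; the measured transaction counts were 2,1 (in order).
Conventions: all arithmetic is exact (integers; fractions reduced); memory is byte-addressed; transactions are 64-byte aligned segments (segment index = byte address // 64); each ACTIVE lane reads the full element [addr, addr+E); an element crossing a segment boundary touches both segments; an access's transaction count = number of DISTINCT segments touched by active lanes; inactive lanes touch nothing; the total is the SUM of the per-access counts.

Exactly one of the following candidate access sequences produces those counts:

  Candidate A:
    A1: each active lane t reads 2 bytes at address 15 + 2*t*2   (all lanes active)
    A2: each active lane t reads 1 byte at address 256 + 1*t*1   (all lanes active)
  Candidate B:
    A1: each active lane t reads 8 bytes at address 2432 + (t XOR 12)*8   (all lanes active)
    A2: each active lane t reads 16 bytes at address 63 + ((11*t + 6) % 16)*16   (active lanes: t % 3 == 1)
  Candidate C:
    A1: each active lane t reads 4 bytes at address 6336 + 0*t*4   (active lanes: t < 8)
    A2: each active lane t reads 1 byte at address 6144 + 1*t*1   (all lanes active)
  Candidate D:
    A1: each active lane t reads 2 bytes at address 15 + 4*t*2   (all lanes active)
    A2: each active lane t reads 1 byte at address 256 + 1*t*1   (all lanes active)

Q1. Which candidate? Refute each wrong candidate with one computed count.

B: A2 gives 2 transactions, not 1
C: A1 gives 1 transaction, not 2
D: A1 gives 3 transactions, not 2
A: all counts match (2,1)

Answer: A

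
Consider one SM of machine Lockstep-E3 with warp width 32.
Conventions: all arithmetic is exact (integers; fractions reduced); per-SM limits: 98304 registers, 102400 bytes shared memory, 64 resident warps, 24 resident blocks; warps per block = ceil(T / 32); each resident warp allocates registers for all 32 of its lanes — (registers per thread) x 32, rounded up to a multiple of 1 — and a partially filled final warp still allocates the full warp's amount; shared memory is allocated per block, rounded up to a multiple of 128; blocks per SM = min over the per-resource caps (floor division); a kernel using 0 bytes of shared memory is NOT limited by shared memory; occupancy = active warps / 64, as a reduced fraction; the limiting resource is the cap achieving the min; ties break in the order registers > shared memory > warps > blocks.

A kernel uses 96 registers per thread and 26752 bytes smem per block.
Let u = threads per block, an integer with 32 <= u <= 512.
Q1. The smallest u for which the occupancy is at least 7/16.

Answer: u = 289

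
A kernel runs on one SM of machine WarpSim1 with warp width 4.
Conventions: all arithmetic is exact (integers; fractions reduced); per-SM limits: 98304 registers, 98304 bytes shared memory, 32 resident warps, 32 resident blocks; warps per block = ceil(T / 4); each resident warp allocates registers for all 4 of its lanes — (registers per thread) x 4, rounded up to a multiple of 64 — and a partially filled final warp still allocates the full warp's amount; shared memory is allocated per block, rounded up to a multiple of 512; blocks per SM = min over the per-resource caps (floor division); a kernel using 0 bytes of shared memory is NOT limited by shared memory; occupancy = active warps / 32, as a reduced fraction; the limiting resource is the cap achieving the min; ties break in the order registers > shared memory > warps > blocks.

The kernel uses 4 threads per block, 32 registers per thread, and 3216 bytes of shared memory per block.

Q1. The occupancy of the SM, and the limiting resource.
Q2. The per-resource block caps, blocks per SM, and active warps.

Answer: occupancy 27/32, limited by shared memory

registers: 768 blocks
shared memory: 27 blocks
warps: 32 blocks
blocks: 32 blocks

Answer: 27 blocks, 27 active warps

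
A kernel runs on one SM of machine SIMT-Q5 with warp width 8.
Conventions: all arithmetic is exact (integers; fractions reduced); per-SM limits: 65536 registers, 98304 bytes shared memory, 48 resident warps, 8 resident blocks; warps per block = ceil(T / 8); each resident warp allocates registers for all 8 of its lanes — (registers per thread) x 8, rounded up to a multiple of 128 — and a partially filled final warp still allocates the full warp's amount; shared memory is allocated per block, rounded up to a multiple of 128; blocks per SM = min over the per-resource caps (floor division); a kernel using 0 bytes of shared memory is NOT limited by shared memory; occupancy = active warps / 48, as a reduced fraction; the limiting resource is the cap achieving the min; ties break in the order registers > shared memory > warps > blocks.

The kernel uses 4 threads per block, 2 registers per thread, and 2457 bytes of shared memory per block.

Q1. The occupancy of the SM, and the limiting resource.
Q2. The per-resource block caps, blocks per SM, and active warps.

Answer: occupancy 1/6, limited by blocks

registers: 512 blocks
shared memory: 38 blocks
warps: 48 blocks
blocks: 8 blocks

Answer: 8 blocks, 8 active warps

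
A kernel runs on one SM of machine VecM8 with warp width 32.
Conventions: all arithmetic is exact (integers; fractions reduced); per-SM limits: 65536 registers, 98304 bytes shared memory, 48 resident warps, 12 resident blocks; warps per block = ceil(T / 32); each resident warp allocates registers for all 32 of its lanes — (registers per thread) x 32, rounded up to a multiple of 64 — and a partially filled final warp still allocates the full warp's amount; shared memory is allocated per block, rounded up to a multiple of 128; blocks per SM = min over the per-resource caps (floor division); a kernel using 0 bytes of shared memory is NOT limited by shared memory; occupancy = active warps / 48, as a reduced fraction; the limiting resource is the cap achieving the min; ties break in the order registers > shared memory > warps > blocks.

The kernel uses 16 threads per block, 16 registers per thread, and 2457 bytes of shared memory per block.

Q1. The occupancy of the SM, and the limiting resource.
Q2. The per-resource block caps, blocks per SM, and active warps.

Answer: occupancy 1/4, limited by blocks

registers: 128 blocks
shared memory: 38 blocks
warps: 48 blocks
blocks: 12 blocks

Answer: 12 blocks, 12 active warps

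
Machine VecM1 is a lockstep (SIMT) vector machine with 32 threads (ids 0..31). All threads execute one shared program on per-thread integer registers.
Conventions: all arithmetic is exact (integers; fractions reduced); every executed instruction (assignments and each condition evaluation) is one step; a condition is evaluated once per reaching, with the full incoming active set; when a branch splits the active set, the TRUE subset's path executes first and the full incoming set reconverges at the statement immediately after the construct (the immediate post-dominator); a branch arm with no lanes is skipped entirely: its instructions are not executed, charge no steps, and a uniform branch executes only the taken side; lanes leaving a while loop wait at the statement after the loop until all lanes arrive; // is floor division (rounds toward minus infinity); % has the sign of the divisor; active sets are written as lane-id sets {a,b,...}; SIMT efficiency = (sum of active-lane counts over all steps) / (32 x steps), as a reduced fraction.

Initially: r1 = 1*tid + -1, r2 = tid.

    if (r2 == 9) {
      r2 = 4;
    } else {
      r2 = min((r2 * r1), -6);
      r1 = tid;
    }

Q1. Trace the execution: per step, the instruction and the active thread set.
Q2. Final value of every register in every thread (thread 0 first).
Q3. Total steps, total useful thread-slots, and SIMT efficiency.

step 0: eval (r2 == 9)               {0,1,2,3,4,5,6,7,8,9,10,11,12,13,14,15,16,17,18,19,20,21,22,23,24,25,26,27,28,29,30,31}
step 1: r2 <- 4                      {9}
step 2: r2 <- min((r2 * r1), -6)     {0,1,2,3,4,5,6,7,8,10,11,12,13,14,15,16,17,18,19,20,21,22,23,24,25,26,27,28,29,30,31}
step 3: r1 <- tid                    {0,1,2,3,4,5,6,7,8,10,11,12,13,14,15,16,17,18,19,20,21,22,23,24,25,26,27,28,29,30,31}

Answer: 4 steps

r1: 0,1,2,3,4,5,6,7,8,8,10,11,12,13,14,15,16,17,18,19,20,21,22,23,24,25,26,27,28,29,30,31
r2: -6,-6,-6,-6,-6,-6,-6,-6,-6,4,-6,-6,-6,-6,-6,-6,-6,-6,-6,-6,-6,-6,-6,-6,-6,-6,-6,-6,-6,-6,-6,-6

steps = 4; useful = 95; efficiency = 95/128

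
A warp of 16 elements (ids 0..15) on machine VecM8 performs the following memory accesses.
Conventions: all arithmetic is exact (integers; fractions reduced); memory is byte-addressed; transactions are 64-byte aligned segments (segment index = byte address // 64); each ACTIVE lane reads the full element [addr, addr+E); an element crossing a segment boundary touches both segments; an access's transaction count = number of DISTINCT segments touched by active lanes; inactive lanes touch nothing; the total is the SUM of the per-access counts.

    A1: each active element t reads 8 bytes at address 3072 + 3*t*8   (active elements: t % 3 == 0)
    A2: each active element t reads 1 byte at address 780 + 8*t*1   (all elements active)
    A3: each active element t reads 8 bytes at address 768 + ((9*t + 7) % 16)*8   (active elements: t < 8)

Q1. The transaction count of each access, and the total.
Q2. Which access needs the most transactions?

A1: 6 transactions
A2: 3 transactions
A3: 2 transactions

Answer: 6,3,2; total 11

Answer: A1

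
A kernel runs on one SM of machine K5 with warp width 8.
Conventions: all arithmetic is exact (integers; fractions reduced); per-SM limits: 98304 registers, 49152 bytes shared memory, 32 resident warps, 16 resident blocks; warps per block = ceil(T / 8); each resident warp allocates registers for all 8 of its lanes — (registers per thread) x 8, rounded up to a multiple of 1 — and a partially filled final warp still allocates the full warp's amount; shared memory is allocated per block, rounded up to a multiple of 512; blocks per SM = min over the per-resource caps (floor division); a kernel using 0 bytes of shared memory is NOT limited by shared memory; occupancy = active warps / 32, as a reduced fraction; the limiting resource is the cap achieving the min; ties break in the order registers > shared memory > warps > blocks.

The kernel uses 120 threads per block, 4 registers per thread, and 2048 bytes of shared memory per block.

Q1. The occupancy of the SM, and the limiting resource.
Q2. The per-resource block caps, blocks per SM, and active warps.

Answer: occupancy 15/16, limited by warps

registers: 204 blocks
shared memory: 24 blocks
warps: 2 blocks
blocks: 16 blocks

Answer: 2 blocks, 30 active warps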